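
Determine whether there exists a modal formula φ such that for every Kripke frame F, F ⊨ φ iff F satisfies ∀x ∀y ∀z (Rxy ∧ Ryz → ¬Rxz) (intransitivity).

No — not modally definable

If a class were modally definable it would be closed under surjective bounded morphisms (Goldblatt–Thomason).
The 5-cycle (worlds w0,w1,w2,w3,w4 with w0→w1→w2→w3→w4→w0) is intransitive. Mapping every world to a single reflexive point • is a surjective bounded morphism; the reflexive point is not intransitive (R••∧R•• but R••).
So the class is not modally definable.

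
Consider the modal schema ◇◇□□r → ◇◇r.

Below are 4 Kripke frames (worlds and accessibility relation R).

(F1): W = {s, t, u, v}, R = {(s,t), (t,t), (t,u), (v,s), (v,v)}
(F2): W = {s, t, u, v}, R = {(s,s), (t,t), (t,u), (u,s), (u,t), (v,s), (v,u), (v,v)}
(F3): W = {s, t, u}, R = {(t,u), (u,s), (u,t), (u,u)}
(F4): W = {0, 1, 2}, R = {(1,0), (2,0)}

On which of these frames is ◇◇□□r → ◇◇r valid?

(F2), (F4)

Frame correspondent (Sahlqvist): ∀x ∀y (xR²y → ∃w (yR²w ∧ xR²w)) — i.e. a generalized confluence (Geach) condition.
(F1): fails — sR²u but no w with uR²w and sR²w.
(F2): satisfies the condition.
(F3): fails — tR²s but no w with sR²w and tR²w.
(F4): satisfies the condition.
Valid on: (F2), (F4).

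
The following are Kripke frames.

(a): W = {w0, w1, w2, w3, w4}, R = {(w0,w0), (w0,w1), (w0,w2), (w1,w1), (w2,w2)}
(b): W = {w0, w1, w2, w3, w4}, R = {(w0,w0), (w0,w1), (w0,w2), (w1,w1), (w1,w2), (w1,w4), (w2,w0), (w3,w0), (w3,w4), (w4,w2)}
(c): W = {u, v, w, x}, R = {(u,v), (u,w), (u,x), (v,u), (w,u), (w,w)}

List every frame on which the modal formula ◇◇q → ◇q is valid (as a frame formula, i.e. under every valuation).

(a)

Frame correspondent (Sahlqvist): ∀x ∀y (xR²y → ∃w (y = w ∧ xRw)) — i.e. a generalized confluence (Geach) condition.
(a): holds.
(b): fails — w0R²w4 but no w with w4=w and w0Rw.
(c): fails — uR²u but no t with u=t and uRt.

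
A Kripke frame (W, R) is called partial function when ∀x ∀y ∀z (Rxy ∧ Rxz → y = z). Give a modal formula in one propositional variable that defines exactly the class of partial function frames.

The condition is partial functionality. The CD schema ◇r → □r defines it.
Suppose ◇r→□r is valid. Take Rxy, Rxz and set V(r)={y}. Then ◇r at x, so □r at x, so r at z, i.e. z=y.

◇r → □r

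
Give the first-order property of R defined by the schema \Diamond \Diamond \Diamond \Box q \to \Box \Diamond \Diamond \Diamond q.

\forall x \forall y \forall z ((x R^3 y \wedge xRz) \to \exists w (yRw \wedge z R^3 w))

This is a Sahlqvist (Geach-type) schema ◇^3□^1q → □^1◇^3q.
Minimal-valuation argument: fix x; take any y with xR^3y and any z with xR^1z. Set V(q) to the set of worlds R-reachable from y in exactly 1 step. Then □^1q holds at y, so the antecedent holds at x; validity forces ◇^3q at z, giving a w with zR^3w and yR^1w.
First-order correspondent: \forall x \forall y \forall z ((x R^3 y \wedge xRz) \to \exists w (yRw \wedge z R^3 w)).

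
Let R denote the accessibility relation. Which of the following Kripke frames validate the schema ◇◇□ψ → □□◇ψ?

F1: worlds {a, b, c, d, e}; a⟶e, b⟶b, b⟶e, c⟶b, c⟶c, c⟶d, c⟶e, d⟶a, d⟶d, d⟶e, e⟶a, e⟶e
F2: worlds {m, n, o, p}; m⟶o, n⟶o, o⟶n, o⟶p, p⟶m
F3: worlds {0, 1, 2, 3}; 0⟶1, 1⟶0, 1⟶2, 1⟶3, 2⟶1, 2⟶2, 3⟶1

F1

This is the axiom for a generalized confluence (Geach) condition; its first-order frame correspondent is ∀x ∀y ∀z ((xR²y ∧ xR²z) → ∃w (yRw ∧ zRw)).
F1: condition met.
F2: fails — mR²n, mR²p but no w with nRw and pRw.
F3: fails — 2R²0, 2R²1 but no w with 0Rw and 1Rw.
Valid on: F1.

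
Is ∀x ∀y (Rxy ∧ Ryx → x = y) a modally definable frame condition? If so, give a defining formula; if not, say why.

If a class were modally definable it would be closed under surjective bounded morphisms (Goldblatt–Thomason).
The 4-cycle (worlds w0,w1,w2,w3 with w0→w1→w2→w3→w0) is antisymmetric. Sending even-indexed worlds to • and odd-indexed worlds to ∘ is a surjective bounded morphism onto the two-world frame with •↔∘, which is not antisymmetric.
Hence antisymmetry is not modally definable.

Not definable by any modal formula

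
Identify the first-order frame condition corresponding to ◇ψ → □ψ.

Suppose ◇ψ→□ψ is valid. Take Rxy, Rxz and set V(ψ)={y}. Then ◇ψ at x, so □ψ at x, so ψ at z, i.e. z=y.

partial functionality: ∀x ∀y ∀z (Rxy ∧ Rxz → y = z)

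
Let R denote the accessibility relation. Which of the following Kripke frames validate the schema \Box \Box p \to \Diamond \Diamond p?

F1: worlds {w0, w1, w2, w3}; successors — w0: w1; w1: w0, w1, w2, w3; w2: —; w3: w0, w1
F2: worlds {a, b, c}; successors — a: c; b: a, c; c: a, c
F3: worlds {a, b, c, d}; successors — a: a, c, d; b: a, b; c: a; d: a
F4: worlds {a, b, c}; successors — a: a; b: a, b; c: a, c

F2, F3, F4

The schema corresponds to a generalized confluence (Geach) condition: \forall x \exists w (x R^2 w \wedge x R^2 w).
F1: fails — at w2 but no w with w2R²w and w2R²w.
F2: satisfies the condition.
F3: satisfies the condition.
F4: satisfies the condition.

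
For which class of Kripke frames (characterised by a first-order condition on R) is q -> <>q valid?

Reflexivity

This is frame-equivalent to □q → q (substitute ¬q for q and contrapose).
Suppose □q→q is valid. At any x set V(q)={w : Rxw}. Then □q holds at x, so q holds at x, i.e. Rxx.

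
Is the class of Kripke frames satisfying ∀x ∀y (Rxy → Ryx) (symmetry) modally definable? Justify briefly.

Yes: it is symmetry, defined by the B schema q → □◇q.
Suppose q→□◇q is valid. Take Rxy and set V(q)={x}. Then q at x, so □◇q at x, so ◇q at y, so some z with Ryz has q; z=x, i.e. Ryx.

Yes — defined by q → □◇q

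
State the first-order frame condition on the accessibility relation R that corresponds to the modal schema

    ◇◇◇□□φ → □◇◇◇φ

∀x ∀y ∀z ((xR³y ∧ xRz) → ∃w (yR²w ∧ zR³w))

This is a Sahlqvist (Geach-type) schema ◇^3□^2φ → □^1◇^3φ.
First-order correspondent: ∀x ∀y ∀z ((xR³y ∧ xRz) → ∃w (yR²w ∧ zR³w)).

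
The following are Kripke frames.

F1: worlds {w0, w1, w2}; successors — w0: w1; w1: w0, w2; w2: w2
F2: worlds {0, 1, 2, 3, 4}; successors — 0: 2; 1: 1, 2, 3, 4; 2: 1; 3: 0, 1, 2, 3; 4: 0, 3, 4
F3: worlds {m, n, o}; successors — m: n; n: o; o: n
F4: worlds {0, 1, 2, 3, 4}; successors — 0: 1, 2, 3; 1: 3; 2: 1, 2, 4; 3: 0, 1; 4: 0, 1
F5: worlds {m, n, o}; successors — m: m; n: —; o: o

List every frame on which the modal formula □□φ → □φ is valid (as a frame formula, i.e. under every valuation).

F5

Frame correspondent (Sahlqvist): ∀x ∀y (Rxy → ∃z (Rxz ∧ Rzy)) — i.e. density.
F1: fails — Rw0w1 but no z with Rw0z and Rzw1.
F2: fails — R02 but no z with R0z and Rz2.
F3: fails — Rno but no z with Rnz and Rzo.
F4: fails — R40 but no z with R4z and Rz0.
F5: ✓.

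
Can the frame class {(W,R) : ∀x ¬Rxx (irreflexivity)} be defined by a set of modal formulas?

No — not modally definable

If a class were modally definable it would be closed under surjective bounded morphisms (Goldblatt–Thomason).
The 5-cycle (worlds w0,w1,w2,w3,w4 with w0→w1→w2→w3→w4→w0) is irreflexive, and the map sending every world to a single reflexive point • is a surjective bounded morphism (forth: every edge maps to (•,•); back: every world has a successor). So any modal formula valid on the 5-cycle is also valid on the reflexive point, which is not irreflexive.
So the class is not modally definable.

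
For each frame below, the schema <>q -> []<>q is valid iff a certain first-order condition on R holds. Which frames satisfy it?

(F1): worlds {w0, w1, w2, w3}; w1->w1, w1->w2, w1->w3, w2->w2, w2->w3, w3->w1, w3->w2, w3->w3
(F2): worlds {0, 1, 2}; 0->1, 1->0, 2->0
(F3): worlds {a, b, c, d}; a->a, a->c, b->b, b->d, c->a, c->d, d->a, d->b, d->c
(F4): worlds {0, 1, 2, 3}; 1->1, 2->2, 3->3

Frame correspondent (Sahlqvist): forall x forall y forall z (Rxy & Rxz -> Ryz) — i.e. the Euclidean property.
(F1): fails — Rw1w2 and Rw1w1 but not Rw2w1.
(F2): fails — R01 and R01 but not R11.
(F3): fails — Rac and Rac but not Rcc.
(F4): satisfies the condition.
Valid on: (F4).

(F4)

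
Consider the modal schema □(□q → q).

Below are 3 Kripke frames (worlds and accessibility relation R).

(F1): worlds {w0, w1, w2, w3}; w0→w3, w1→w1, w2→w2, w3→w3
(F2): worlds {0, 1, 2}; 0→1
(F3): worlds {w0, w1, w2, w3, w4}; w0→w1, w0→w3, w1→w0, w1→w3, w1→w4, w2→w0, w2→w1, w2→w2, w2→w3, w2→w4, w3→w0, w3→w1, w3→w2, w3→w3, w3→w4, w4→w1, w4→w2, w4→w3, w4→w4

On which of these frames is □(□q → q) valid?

Frame correspondent (Sahlqvist): ∀x ∀y (Rxy → Ryy) — i.e. shift-reflexivity.
(F1): ✓.
(F2): fails — R01 but not R11.
(F3): fails — Rw3w1 but not Rw1w1.

(F1)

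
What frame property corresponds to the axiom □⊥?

□⊥ is valid iff no world has any successor (otherwise □⊥ fails at any world with one).
Conversely, on a frame with emptiness of R the schema holds at every world under every valuation.
So the correspondent is emptiness of R.

Emptiness of R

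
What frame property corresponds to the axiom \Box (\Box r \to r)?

Shift-reflexivity

Suppose □(□r→r) is valid. Take Rxy and set V(r)={w : Ryw}. Then at y, □r holds; since □(□r→r) at x, □r→r at y, so r at y, i.e. Ryy.
The converse is a direct semantic check.
So the correspondent is shift-reflexivity.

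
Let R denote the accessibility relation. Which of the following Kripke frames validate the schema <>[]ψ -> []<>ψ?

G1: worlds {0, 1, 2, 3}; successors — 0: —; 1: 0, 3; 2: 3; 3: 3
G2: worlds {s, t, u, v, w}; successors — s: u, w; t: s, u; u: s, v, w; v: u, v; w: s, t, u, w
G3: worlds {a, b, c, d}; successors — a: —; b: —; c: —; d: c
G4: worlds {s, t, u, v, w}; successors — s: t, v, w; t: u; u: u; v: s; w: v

G2

The schema corresponds to convergence: forall x forall y forall z (Rxy & Rxz -> exists w (Ryw & Rzw)).
G1: fails — R10 and R10 but 0 and 0 have no common successor.
G2: condition met.
G3: fails — Rdc and Rdc but c and c have no common successor.
G4: fails — Rsv and Rsw but v and w have no common successor.
Valid on: G2.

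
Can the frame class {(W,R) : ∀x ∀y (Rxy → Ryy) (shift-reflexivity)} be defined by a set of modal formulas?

Definable; □(□r → r) defines it

Yes: it is shift-reflexivity, defined by the T□ schema □(□r → r).
Suppose □(□r→r) is valid. Take Rxy and set V(r)={w : Ryw}. Then at y, □r holds; since □(□r→r) at x, □r→r at y, so r at y, i.e. Ryy.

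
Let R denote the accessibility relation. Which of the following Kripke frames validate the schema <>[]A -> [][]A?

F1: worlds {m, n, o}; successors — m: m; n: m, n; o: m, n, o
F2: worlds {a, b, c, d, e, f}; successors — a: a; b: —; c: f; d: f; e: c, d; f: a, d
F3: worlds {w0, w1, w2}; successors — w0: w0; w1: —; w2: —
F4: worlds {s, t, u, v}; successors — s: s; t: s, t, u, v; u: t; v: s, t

F3

Frame correspondent (Sahlqvist): forall x forall y forall z ((xRy & x R^2 z) -> exists w (yRw & z = w)) — i.e. a generalized confluence (Geach) condition.
F1: fails — nRm, nR²n but no w with mRw and n=w.
F2: fails — fRa, fR²f but no w with aRw and f=w.
F3: holds.
F4: fails — tRs, tR²t but no w with sRw and t=w.
Valid on: F3.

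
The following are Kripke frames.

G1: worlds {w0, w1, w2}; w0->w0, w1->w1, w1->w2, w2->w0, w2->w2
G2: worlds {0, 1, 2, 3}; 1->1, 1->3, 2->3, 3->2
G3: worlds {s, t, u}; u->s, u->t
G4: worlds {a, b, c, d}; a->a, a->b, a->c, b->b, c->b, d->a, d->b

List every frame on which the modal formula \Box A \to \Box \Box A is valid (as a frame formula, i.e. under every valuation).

G3

Frame correspondent (Sahlqvist): \forall x \forall y \forall z (Rxy \wedge Ryz \to Rxz) — i.e. transitivity.
G1: fails — Rw1w2 and Rw2w0 but not Rw1w0.
G2: fails — R23 and R32 but not R22.
G3: holds.
G4: fails — Rda and Rac but not Rdc.
Valid on: G3.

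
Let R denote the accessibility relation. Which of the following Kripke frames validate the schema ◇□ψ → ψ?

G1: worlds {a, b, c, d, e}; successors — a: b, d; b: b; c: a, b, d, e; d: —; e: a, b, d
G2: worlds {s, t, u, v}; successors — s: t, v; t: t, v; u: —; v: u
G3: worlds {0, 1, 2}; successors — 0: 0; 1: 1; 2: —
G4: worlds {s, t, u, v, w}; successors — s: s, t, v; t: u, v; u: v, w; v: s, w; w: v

The schema corresponds to symmetry: ∀x ∀y (Rxy → Ryx).
G1: fails — Reb but not Rbe.
G2: fails — Rtv but not Rvt.
G3: condition met.
G4: fails — Ruv but not Rvu.

G3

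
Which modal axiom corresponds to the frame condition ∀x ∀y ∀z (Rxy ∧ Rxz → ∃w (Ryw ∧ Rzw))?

◇□p → □◇p

This is convergence; the standard corresponding axiom is .2: ◇□p → □◇p.
Suppose ◇□p→□◇p is valid. Take Rxy, Rxz and set V(p)={w : Ryw}. Then □p at y so ◇□p at x, so □◇p at x, so ◇p at z, giving w with Rzw and Ryw.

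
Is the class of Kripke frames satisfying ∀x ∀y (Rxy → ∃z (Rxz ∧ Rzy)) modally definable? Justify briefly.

This is a Sahlqvist condition; the C4 axiom □□p → □p defines it.
Suppose □□p→□p is valid. Take Rxy and set V(p)={w : xR²w}. Then □□p at x, so □p at x, so p at y, i.e. ∃z(Rxz∧Rzy).

Definable; □□p → □p defines it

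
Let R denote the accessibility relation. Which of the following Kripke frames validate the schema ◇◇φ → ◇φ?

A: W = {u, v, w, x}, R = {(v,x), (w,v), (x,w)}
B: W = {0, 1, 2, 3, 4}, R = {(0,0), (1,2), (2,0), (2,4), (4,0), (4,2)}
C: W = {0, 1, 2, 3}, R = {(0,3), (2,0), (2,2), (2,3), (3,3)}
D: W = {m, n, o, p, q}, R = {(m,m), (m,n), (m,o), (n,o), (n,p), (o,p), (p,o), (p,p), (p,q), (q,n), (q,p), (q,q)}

The schema corresponds to transitivity: ∀x ∀y ∀z (Rxy ∧ Ryz → Rxz).
A: fails — Rxw and Rwv but not Rxv.
B: fails — R12 and R20 but not R10.
C: satisfies the condition.
D: fails — Rop and Rpo but not Roo.
Valid on: C.

C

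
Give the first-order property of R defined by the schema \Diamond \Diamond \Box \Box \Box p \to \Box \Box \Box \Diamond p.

\forall x \forall y \forall z ((x R^2 y \wedge x R^3 z) \to \exists w (y R^3 w \wedge zRw))

This is a Sahlqvist (Geach-type) schema ◇^2□^3p → □^3◇^1p.
Minimal-valuation argument: fix x; take any y with xR^2y and any z with xR^3z. Set V(p) to the set of worlds R-reachable from y in exactly 3 steps. Then □^3p holds at y, so the antecedent holds at x; validity forces ◇^1p at z, giving a w with zR^1w and yR^3w.
First-order correspondent: \forall x \forall y \forall z ((x R^2 y \wedge x R^3 z) \to \exists w (y R^3 w \wedge zRw)).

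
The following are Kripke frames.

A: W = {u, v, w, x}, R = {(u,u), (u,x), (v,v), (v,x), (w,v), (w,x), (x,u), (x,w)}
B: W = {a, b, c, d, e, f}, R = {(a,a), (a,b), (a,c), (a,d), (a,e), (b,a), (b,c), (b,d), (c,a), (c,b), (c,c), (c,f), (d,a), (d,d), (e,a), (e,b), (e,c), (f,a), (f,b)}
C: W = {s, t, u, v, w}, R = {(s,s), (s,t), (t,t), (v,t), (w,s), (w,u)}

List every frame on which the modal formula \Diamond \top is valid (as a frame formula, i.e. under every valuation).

A, B

The schema corresponds to seriality: \forall x \exists y Rxy.
A: holds.
B: holds.
C: fails — world u has no successor.
Valid on: A, B.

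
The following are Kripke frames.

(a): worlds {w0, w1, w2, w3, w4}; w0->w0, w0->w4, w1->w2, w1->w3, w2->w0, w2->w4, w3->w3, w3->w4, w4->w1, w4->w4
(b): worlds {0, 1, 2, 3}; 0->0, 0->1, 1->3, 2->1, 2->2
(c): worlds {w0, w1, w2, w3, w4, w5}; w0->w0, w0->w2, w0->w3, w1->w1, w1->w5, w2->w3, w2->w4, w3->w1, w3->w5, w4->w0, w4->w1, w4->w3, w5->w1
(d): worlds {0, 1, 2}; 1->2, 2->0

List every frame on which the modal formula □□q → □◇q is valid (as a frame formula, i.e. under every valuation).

The schema corresponds to a generalized confluence (Geach) condition: ∀x ∀z (xRz → ∃w (xR²w ∧ zRw)).
(a): ✓.
(b): fails — 1R3 but no w with 1R²w and 3Rw.
(c): ✓.
(d): fails — 2R0 but no w with 2R²w and 0Rw.

(a), (c)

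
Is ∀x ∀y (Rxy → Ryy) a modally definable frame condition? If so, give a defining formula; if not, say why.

Yes — defined by □(□r → r)

The condition is shift-reflexivity. A defining modal formula is □(□r → r).
Suppose □(□r→r) is valid. Take Rxy and set V(r)={w : Ryw}. Then at y, □r holds; since □(□r→r) at x, □r→r at y, so r at y, i.e. Ryy.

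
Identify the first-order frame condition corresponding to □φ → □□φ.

Suppose □φ→□□φ is valid. Take Rxy, Ryz and set V(φ)={w : Rxw}. Then □φ at x, so □□φ at x, so □φ at y, so φ at z, i.e. Rxz.

Transitivity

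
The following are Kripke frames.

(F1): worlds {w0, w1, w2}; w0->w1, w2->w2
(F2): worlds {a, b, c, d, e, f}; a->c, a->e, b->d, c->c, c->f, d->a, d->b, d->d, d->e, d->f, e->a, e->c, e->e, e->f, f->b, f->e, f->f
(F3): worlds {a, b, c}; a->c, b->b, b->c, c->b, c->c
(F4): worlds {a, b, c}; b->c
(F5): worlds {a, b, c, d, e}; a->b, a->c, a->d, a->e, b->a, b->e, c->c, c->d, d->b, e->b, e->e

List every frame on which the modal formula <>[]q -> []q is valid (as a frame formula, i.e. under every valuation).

This is the axiom for the Euclidean property; its first-order frame correspondent is forall x forall y forall z (Rxy & Rxz -> Ryz).
(F1): fails — Rw0w1 and Rw0w1 but not Rw1w1.
(F2): fails — Rac and Rae but not Rce.
(F3): ✓.
(F4): fails — Rbc and Rbc but not Rcc.
(F5): fails — Rab and Rab but not Rbb.
Valid on: (F3).

(F3)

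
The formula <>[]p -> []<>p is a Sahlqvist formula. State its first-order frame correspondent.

Convergence

Suppose ◇□p→□◇p is valid. Take Rxy, Rxz and set V(p)={w : Ryw}. Then □p at y so ◇□p at x, so □◇p at x, so ◇p at z, giving w with Rzw and Ryw.
Conversely, any frame satisfying forall x forall y forall z (Rxy & Rxz -> exists w (Ryw & Rzw)) validates the schema.
So the correspondent is convergence.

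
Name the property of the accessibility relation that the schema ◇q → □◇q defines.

the Euclidean property

Suppose ◇q→□◇q is valid. Take Rxy, Rxz and set V(q)={y}. Then ◇q at x, so □◇q at x, so ◇q at z, so some w with Rzw has q; w=y, i.e. Rzy. By symmetry of the argument, Ryz.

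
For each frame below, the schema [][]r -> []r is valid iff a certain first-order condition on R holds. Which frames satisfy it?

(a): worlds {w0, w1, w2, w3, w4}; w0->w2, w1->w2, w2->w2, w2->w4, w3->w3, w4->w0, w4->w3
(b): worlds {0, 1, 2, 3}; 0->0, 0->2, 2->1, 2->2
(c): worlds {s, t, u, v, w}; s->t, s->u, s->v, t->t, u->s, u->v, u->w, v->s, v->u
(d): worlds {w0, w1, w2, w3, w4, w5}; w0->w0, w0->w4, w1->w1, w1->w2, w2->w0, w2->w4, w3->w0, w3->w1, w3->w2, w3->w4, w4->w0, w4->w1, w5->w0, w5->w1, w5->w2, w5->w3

(b)

Frame correspondent (Sahlqvist): forall x forall y (Rxy -> exists z (Rxz & Rzy)) — i.e. density.
(a): fails — Rw4w0 but no z with Rw4z and Rzw0.
(b): satisfies the condition.
(c): fails — Ruw but no z with Ruz and Rzw.
(d): fails — Rw5w3 but no z with Rw5z and Rzw3.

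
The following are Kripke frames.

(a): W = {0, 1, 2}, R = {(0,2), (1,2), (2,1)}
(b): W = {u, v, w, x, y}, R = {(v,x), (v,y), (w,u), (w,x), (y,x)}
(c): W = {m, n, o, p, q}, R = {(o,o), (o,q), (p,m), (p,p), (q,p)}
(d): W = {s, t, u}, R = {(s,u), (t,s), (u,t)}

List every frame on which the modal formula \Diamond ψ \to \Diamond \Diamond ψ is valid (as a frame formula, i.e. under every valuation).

Frame correspondent (Sahlqvist): \forall x \forall y (xRy \to \exists w (y = w \wedge x R^2 w)) — i.e. a generalized confluence (Geach) condition.
(a): fails — 0R2 but no w with 2=w and 0R²w.
(b): fails — vRy but no t with y=t and vR²t.
(c): satisfies the condition.
(d): fails — sRu but no w with u=w and sR²w.

(c)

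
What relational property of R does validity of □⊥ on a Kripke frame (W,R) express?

emptiness of R

□⊥ is valid iff no world has any successor (otherwise □⊥ fails at any world with one).
Conversely, any frame satisfying ∀x ∀y ¬Rxy validates the schema.
Frame condition: ∀x ∀y ¬Rxy.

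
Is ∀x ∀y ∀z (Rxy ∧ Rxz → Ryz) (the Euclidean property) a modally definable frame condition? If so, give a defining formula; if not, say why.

Yes: it is the Euclidean property, defined by the 5 schema ◇p → □◇p.
Suppose ◇p→□◇p is valid. Take Rxy, Rxz and set V(p)={y}. Then ◇p at x, so □◇p at x, so ◇p at z, so some w with Rzw has p; w=y, i.e. Rzy. By symmetry of the argument, Ryz.

Definable; ◇p → □◇p defines it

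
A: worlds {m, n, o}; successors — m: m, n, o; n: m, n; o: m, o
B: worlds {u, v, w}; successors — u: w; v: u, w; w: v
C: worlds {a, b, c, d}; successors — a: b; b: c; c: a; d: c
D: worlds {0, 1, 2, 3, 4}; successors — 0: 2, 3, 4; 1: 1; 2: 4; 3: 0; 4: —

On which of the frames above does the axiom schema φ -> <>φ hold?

A

Frame correspondent (Sahlqvist): forall x Rxx — i.e. reflexivity.
A: holds.
B: fails — world u does not see itself.
C: fails — world a does not see itself.
D: fails — world 0 does not see itself.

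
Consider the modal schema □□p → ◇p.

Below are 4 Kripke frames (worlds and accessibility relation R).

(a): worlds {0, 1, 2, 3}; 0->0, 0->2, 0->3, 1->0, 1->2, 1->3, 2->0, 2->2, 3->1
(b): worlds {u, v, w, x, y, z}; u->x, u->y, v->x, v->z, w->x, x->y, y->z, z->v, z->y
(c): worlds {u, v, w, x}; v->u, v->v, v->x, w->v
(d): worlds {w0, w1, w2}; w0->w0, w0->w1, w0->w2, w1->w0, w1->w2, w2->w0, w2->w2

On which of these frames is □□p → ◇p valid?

(d)

The schema corresponds to a generalized confluence (Geach) condition: ∀x ∃w (xR²w ∧ xRw).
(a): fails — at 3 but no w with 3R²w and 3Rw.
(b): fails — at v but no t with vR²t and vRt.
(c): fails — at u but no t with uR²t and uRt.
(d): holds.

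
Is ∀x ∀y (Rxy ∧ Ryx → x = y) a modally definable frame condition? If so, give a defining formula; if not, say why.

Modal frame validity is preserved under surjective bounded morphisms.
The 8-cycle (worlds 0,1,2,3,4,5,6,7 with 0→1→2→3→4→5→6→7→0) is antisymmetric. Sending even-indexed worlds to • and odd-indexed worlds to ∘ is a surjective bounded morphism onto the two-world frame with •↔∘, which is not antisymmetric.
Hence antisymmetry is not modally definable.

No — not modally definable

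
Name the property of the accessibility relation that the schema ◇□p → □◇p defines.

convergence

Suppose ◇□p→□◇p is valid. Take Rxy, Rxz and set V(p)={w : Ryw}. Then □p at y so ◇□p at x, so □◇p at x, so ◇p at z, giving w with Rzw and Ryw.
Conversely, any frame satisfying ∀x ∀y ∀z (Rxy ∧ Rxz → ∃w (Ryw ∧ Rzw)) validates the schema.
So the correspondent is convergence.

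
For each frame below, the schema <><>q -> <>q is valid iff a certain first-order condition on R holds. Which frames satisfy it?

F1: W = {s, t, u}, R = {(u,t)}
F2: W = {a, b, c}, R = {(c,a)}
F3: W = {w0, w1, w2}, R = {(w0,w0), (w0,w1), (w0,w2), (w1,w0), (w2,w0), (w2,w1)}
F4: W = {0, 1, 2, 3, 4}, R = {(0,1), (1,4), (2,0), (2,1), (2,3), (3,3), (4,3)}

Frame correspondent (Sahlqvist): forall x forall y forall z (Rxy & Ryz -> Rxz) — i.e. transitivity.
F1: ✓.
F2: ✓.
F3: fails — Rw1w0 and Rw0w1 but not Rw1w1.
F4: fails — R01 and R14 but not R04.
Valid on: F1, F2.

F1, F2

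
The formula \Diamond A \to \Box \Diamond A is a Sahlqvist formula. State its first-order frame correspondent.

the Euclidean property: \forall x \forall y \forall z (Rxy \wedge Rxz \to Ryz)

Suppose ◇A→□◇A is valid. Take Rxy, Rxz and set V(A)={y}. Then ◇A at x, so □◇A at x, so ◇A at z, so some w with Rzw has A; w=y, i.e. Rzy. By symmetry of the argument, Ryz.
Conversely, any frame satisfying \forall x \forall y \forall z (Rxy \wedge Rxz \to Ryz) validates the schema.
So the correspondent is the Euclidean property.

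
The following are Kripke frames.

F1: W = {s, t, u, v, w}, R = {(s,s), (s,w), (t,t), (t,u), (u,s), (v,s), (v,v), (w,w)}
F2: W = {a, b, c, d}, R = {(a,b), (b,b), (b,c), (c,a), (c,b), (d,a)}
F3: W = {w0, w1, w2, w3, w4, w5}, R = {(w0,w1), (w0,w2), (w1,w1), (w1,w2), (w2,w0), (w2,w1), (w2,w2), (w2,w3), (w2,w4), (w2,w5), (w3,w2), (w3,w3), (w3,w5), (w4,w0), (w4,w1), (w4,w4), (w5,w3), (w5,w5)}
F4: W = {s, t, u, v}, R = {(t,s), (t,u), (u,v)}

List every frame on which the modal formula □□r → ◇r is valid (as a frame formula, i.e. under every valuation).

F1, F3

This is the axiom for a generalized confluence (Geach) condition; its first-order frame correspondent is ∀x ∃w (xR²w ∧ xRw).
F1: ✓.
F2: fails — at d but no w with dR²w and dRw.
F3: ✓.
F4: fails — at s but no w with sR²w and sRw.
Valid on: F1, F3.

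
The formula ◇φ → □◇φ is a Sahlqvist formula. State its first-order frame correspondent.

Suppose ◇φ→□◇φ is valid. Take Rxy, Rxz and set V(φ)={y}. Then ◇φ at x, so □◇φ at x, so ◇φ at z, so some w with Rzw has φ; w=y, i.e. Rzy. By symmetry of the argument, Ryz.
Conversely, any frame satisfying ∀x ∀y ∀z (Rxy ∧ Rxz → Ryz) validates the schema.
Frame condition: ∀x ∀y ∀z (Rxy ∧ Rxz → Ryz).

the Euclidean property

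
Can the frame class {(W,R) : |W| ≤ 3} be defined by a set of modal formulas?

If a class were modally definable it would be closed under disjoint unions (Goldblatt–Thomason).
Any modal formula valid on each of 4 disjoint one-world frames is valid on their disjoint union (validity is preserved under disjoint unions). Each one-world frame has |W|=1≤3, but the union has |W|=4.
So no modal formula (or set of formulas) defines exactly the |W|≤3 frames.

Not modally definable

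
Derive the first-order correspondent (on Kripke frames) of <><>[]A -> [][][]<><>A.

This is a Sahlqvist (Geach-type) schema ◇^2□^1A → □^3◇^2A.
First-order correspondent: forall x forall y forall z ((x R^2 y & x R^3 z) -> exists w (yRw & z R^2 w)).

forall x forall y forall z ((x R^2 y & x R^3 z) -> exists w (yRw & z R^2 w))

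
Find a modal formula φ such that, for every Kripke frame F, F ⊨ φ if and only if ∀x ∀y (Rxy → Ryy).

□(□s → s)

The condition is shift-reflexivity. The T□ schema □(□s → s) defines it.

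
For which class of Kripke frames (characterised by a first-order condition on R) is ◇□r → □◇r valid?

convergence

Suppose ◇□r→□◇r is valid. Take Rxy, Rxz and set V(r)={w : Ryw}. Then □r at y so ◇□r at x, so □◇r at x, so ◇r at z, giving w with Rzw and Ryw.
Conversely, on a frame with convergence the schema holds at every world under every valuation.
So the correspondent is convergence.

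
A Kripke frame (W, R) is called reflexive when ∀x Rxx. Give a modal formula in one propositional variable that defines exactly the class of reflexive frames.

□r → r

The condition is reflexivity. The T schema □r → r defines it.
Suppose □r→r is valid. At any x set V(r)={w : Rxw}. Then □r holds at x, so r holds at x, i.e. Rxx.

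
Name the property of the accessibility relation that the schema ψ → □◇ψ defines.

symmetry

Suppose ψ→□◇ψ is valid. Take Rxy and set V(ψ)={x}. Then ψ at x, so □◇ψ at x, so ◇ψ at y, so some z with Ryz has ψ; z=x, i.e. Ryx.
Conversely, on a frame with symmetry the schema holds at every world under every valuation.
So the correspondent is symmetry.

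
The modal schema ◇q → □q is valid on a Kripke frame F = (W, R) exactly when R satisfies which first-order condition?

partial functionality

Suppose ◇q→□q is valid. Take Rxy, Rxz and set V(q)={y}. Then ◇q at x, so □q at x, so q at z, i.e. z=y.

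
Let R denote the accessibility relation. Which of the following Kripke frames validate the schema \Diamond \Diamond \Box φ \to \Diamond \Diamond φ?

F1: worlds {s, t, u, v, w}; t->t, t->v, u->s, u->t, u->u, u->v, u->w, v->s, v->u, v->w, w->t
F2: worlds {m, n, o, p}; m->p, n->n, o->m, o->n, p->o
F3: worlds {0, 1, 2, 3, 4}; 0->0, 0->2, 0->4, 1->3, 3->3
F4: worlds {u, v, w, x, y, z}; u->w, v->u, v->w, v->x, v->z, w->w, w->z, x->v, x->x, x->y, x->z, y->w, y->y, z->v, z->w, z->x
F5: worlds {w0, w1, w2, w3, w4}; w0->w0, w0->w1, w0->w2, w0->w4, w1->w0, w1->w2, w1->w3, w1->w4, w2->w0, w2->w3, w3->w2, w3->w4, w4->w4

Frame correspondent (Sahlqvist): \forall x \forall y (x R^2 y \to \exists w (yRw \wedge x R^2 w)) — i.e. a generalized confluence (Geach) condition.
F1: fails — tR²s but no w* with sRw* and tR²w*.
F2: fails — mR²o but no w with oRw and mR²w.
F3: fails — 0R²2 but no w with 2Rw and 0R²w.
F4: holds.
F5: holds.

F4, F5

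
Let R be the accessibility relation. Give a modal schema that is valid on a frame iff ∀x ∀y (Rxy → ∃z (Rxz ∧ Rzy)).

□□s → □s

A defining formula is □□s → □s (the C4 axiom).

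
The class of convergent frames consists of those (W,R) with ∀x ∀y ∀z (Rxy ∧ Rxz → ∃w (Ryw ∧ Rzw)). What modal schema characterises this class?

The condition is convergence. The .2 schema ◇□r → □◇r defines it.

◇□r → □◇r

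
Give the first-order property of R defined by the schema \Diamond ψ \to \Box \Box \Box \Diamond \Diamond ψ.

\forall x \forall y \forall z ((xRy \wedge x R^3 z) \to \exists w (y = w \wedge z R^2 w))

This is a Sahlqvist (Geach-type) schema ◇^1□^0ψ → □^3◇^2ψ.
Minimal-valuation argument: fix x; take any y with xR^1y and any z with xR^3z. Set V(ψ) to the set of worlds R-reachable from y in exactly 0 steps. Then □^0ψ holds at y, so the antecedent holds at x; validity forces ◇^2ψ at z, giving a w with zR^2w and yR^0w.
First-order correspondent: \forall x \forall y \forall z ((xRy \wedge x R^3 z) \to \exists w (y = w \wedge z R^2 w)).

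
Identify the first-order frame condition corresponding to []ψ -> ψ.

Reflexivity

Suppose □ψ→ψ is valid. At any x set V(ψ)={w : Rxw}. Then □ψ holds at x, so ψ holds at x, i.e. Rxx.
The converse is a direct semantic check.
Frame condition: forall x Rxx.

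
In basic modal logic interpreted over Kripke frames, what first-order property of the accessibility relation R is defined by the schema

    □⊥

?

This is the Ver axiom.
It corresponds to emptiness of R: ∀x ∀y ¬Rxy.

emptiness of R: ∀x ∀y ¬Rxy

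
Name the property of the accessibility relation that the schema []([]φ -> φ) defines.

Suppose □(□φ→φ) is valid. Take Rxy and set V(φ)={w : Ryw}. Then at y, □φ holds; since □(□φ→φ) at x, □φ→φ at y, so φ at y, i.e. Ryy.

shift-reflexivity: forall x forall y (Rxy -> Ryy)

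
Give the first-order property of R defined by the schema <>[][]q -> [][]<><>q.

This is a Sahlqvist (Geach-type) schema ◇^1□^2q → □^2◇^2q.
First-order correspondent: forall x forall y forall z ((xRy & x R^2 z) -> exists w (y R^2 w & z R^2 w)).

forall x forall y forall z ((xRy & x R^2 z) -> exists w (y R^2 w & z R^2 w))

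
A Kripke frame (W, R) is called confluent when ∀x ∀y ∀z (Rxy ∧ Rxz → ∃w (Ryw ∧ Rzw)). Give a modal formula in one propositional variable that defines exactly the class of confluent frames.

◇□ψ → □◇ψ

This is convergence; the standard corresponding axiom is .2: ◇□ψ → □◇ψ.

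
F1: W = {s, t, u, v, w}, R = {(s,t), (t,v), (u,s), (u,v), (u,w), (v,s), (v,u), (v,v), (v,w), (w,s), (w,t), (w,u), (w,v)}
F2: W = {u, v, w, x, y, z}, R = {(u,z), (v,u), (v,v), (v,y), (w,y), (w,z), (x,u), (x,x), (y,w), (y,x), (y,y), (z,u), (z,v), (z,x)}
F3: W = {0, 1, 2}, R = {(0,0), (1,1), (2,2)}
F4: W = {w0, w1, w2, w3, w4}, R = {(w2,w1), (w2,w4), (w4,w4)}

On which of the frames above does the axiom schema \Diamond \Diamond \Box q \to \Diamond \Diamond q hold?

Frame correspondent (Sahlqvist): \forall x \forall y (x R^2 y \to \exists w (yRw \wedge x R^2 w)) — i.e. a generalized confluence (Geach) condition.
F1: fails — tR²s but no w* with sRw* and tR²w*.
F2: fails — uR²u but no t with uRt and uR²t.
F3: condition met.
F4: condition met.

F3, F4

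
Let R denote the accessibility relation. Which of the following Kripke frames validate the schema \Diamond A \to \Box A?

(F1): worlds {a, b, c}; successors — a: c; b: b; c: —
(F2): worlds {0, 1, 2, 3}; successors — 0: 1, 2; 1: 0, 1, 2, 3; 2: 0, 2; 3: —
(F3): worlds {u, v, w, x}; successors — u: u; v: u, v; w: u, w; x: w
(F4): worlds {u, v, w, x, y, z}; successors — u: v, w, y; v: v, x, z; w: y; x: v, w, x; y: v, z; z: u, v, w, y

Frame correspondent (Sahlqvist): \forall x \forall y \forall z (Rxy \wedge Rxz \to y = z) — i.e. partial functionality.
(F1): ✓.
(F2): fails — 0 sees both 1 and 2.
(F3): fails — v sees both u and v.
(F4): fails — u sees both v and w.

(F1)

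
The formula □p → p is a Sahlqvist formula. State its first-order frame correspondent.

Suppose □p→p is valid. At any x set V(p)={w : Rxw}. Then □p holds at x, so p holds at x, i.e. Rxx.

reflexivity: ∀x Rxx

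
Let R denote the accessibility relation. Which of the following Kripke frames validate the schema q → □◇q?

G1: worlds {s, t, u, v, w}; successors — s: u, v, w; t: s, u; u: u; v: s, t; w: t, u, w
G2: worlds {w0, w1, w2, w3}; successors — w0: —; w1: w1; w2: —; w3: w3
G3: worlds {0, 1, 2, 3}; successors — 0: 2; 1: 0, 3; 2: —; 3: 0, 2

This is the axiom for symmetry; its first-order frame correspondent is ∀x ∀y (Rxy → Ryx).
G1: fails — Rwt but not Rtw.
G2: condition met.
G3: fails — R10 but not R01.
Valid on: G2.

G2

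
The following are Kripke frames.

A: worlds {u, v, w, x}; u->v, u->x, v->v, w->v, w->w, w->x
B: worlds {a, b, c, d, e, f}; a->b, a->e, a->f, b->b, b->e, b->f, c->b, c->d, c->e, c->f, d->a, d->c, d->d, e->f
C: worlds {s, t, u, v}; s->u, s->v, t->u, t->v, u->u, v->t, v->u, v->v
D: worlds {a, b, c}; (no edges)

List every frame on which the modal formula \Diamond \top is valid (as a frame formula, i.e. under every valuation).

This is the axiom for seriality; its first-order frame correspondent is \forall x \exists y Rxy.
A: fails — world x has no successor.
B: fails — world f has no successor.
C: satisfies the condition.
D: fails — world a has no successor.

C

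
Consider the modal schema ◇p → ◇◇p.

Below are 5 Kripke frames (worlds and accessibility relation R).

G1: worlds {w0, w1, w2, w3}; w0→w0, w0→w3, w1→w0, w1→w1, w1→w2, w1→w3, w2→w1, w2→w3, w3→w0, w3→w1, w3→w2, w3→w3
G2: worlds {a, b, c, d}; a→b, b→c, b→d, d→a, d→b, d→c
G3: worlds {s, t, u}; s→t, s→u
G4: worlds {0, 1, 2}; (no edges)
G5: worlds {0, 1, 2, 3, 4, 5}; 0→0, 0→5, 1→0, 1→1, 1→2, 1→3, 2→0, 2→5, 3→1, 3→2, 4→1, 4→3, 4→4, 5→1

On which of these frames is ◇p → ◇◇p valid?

G1, G4, G5

The schema corresponds to a generalized confluence (Geach) condition: ∀x ∀y (xRy → ∃w (y = w ∧ xR²w)).
G1: ✓.
G2: fails — aRb but no w with b=w and aR²w.
G3: fails — sRt but no w with t=w and sR²w.
G4: ✓.
G5: ✓.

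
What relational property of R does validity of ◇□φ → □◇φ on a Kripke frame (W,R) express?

Suppose ◇□φ→□◇φ is valid. Take Rxy, Rxz and set V(φ)={w : Ryw}. Then □φ at y so ◇□φ at x, so □◇φ at x, so ◇φ at z, giving w with Rzw and Ryw.

convergence: ∀x ∀y ∀z (Rxy ∧ Rxz → ∃w (Ryw ∧ Rzw))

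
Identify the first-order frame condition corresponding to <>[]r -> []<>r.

Suppose ◇□r→□◇r is valid. Take Rxy, Rxz and set V(r)={w : Ryw}. Then □r at y so ◇□r at x, so □◇r at x, so ◇r at z, giving w with Rzw and Ryw.
Conversely, any frame satisfying forall x forall y forall z (Rxy & Rxz -> exists w (Ryw & Rzw)) validates the schema.
So the correspondent is convergence.

convergence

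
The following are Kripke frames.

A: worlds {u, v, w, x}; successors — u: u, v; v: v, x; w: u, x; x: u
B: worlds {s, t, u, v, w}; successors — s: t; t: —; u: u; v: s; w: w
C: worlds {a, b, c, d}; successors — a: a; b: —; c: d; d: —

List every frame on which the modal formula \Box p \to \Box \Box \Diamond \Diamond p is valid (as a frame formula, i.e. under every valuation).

A, C

The schema corresponds to a generalized confluence (Geach) condition: \forall x \forall z (x R^2 z \to \exists w (xRw \wedge z R^2 w)).
A: condition met.
B: fails — vR²t but no w* with vRw* and tR²w*.
C: condition met.
Valid on: A, C.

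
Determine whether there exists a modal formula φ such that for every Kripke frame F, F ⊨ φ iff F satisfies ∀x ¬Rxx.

No — not modally definable

Modal frame validity is preserved under surjective bounded morphisms.
The 5-cycle (worlds a,b,c,d,e with a→b→c→d→e→a) is irreflexive, and the map sending every world to a single reflexive point • is a surjective bounded morphism (forth: every edge maps to (•,•); back: every world has a successor). So any modal formula valid on the 5-cycle is also valid on the reflexive point, which is not irreflexive.
Hence irreflexivity is not modally definable.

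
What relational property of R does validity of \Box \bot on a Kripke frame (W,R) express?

Emptiness of R

□⊥ is valid iff no world has any successor (otherwise □⊥ fails at any world with one).
Conversely, on a frame with emptiness of R the schema holds at every world under every valuation.
Frame condition: \forall x \forall y \neg Rxy.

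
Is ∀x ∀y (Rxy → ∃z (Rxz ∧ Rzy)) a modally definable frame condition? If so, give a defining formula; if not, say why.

Yes: it is density, defined by the C4 schema □□p → □p.
Suppose □□p→□p is valid. Take Rxy and set V(p)={w : xR²w}. Then □□p at x, so □p at x, so p at y, i.e. ∃z(Rxz∧Rzy).

Yes — defined by □□p → □p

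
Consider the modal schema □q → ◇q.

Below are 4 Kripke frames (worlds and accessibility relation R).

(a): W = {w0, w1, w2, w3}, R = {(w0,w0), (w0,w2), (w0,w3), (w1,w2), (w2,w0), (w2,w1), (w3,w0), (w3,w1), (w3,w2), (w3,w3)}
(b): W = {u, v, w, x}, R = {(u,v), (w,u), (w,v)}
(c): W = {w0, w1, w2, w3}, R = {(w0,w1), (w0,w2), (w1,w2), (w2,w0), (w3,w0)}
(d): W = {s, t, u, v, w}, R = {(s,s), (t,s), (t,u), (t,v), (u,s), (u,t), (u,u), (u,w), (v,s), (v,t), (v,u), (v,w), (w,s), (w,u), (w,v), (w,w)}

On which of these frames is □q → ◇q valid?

The schema corresponds to seriality: ∀x ∃y Rxy.
(a): condition met.
(b): fails — world v has no successor.
(c): condition met.
(d): condition met.

(a), (c), (d)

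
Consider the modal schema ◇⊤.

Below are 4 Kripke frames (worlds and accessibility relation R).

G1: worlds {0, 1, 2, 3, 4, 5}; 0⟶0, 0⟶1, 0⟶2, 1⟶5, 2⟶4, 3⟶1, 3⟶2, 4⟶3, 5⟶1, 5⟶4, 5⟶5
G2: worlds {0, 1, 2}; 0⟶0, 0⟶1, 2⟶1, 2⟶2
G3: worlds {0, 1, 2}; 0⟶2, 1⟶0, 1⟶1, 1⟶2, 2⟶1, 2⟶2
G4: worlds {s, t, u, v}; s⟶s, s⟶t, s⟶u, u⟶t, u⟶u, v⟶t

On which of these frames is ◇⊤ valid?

G1, G3

This is the axiom for seriality; its first-order frame correspondent is ∀x ∃y Rxy.
G1: ✓.
G2: fails — world 1 has no successor.
G3: ✓.
G4: fails — world t has no successor.
Valid on: G1, G3.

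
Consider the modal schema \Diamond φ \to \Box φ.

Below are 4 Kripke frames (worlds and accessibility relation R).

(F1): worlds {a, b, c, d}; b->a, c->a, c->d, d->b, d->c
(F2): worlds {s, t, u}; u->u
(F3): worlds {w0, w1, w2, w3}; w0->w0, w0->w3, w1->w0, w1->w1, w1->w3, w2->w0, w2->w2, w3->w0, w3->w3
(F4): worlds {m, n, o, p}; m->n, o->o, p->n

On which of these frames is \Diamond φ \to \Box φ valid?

The schema corresponds to partial functionality: \forall x \forall y \forall z (Rxy \wedge Rxz \to y = z).
(F1): fails — c sees both a and d.
(F2): satisfies the condition.
(F3): fails — w0 sees both w0 and w3.
(F4): satisfies the condition.
Valid on: (F2), (F4).

(F2), (F4)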